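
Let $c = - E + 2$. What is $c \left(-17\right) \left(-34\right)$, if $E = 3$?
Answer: $-578$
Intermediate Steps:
$c = -1$ ($c = \left(-1\right) 3 + 2 = -3 + 2 = -1$)
$c \left(-17\right) \left(-34\right) = \left(-1\right) \left(-17\right) \left(-34\right) = 17 \left(-34\right) = -578$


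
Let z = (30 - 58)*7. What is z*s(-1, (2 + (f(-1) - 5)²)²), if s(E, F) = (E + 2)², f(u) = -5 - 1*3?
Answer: -196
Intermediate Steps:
f(u) = -8 (f(u) = -5 - 3 = -8)
z = -196 (z = -28*7 = -196)
s(E, F) = (2 + E)²
z*s(-1, (2 + (f(-1) - 5)²)²) = -196*(2 - 1)² = -196*1² = -196*1 = -196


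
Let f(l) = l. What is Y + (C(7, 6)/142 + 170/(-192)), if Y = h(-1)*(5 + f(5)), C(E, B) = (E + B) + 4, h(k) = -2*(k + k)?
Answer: 267421/6816 ≈ 39.234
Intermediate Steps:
h(k) = -4*k
C(E, B) = 4 + B + E (C(E, B) = (B + E) + 4 = 4 + B + E)
Y = 40 (Y = (-4*(-1))*(5 + 5) = 4*10 = 40)
Y + (C(7, 6)/142 + 170/(-192)) = 40 + ((4 + 6 + 7)/142 + 170/(-192)) = 40 + (17*(1/142) + 170*(-1/192)) = 40 + (17/142 - 85/96) = 40 - 5219/6816 = 267421/6816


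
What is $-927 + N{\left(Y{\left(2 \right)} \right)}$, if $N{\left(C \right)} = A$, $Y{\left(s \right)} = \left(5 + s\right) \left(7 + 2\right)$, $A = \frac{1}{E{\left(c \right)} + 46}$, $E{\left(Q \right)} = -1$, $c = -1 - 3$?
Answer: $- \frac{41714}{45} \approx -926.98$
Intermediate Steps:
$c = -4$
$A = \frac{1}{45}$ ($A = \frac{1}{-1 + 46} = \frac{1}{45} \approx 0.022222$)
$Y{\left(s \right)} = 45 + 9 s$ ($Y{\left(s \right)} = \left(5 + s\right) 9 = 45 + 9 s$)
$N{\left(C \right)} = \frac{1}{45}$
$-927 + N{\left(Y{\left(2 \right)} \right)} = -927 + \frac{1}{45} = - \frac{41714}{45}$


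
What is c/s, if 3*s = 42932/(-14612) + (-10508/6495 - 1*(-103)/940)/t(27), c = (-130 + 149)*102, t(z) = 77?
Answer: -285268875039720/145123114733 ≈ -1965.7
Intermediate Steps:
c = 1938 (c = 19*102 = 1938)
s = -145123114733/147197561940 (s = (42932/(-14612) + (-10508/6495 - 1*(-103)/940)/77)/3 = (42932*(-1/14612) + (-10508*1/6495 + 103*(1/940))*(1/77))/3 = (-10733/3653 + (-10508/6495 + 103/940)*(1/77))/3 = (-10733/3653 - 1841707/1221060*1/77)/3 = (-10733/3653 - 263101/13431660)/3 = (⅓)*(-145123114733/49065853980) = -145123114733/147197561940 ≈ -0.98591)
c/s = 1938/(-145123114733/147197561940) = 1938*(-147197561940/145123114733) = -285268875039720/145123114733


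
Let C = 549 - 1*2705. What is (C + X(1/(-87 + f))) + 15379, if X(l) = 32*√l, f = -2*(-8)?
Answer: 13223 + 32*I*√71/71 ≈ 13223.0 + 3.7977*I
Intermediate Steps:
f = 16
C = -2156 (C = 549 - 2705 = -2156)
(C + X(1/(-87 + f))) + 15379 = (-2156 + 32*√(1/(-87 + 16))) + 15379 = (-2156 + 32*√(1/(-71))) + 15379 = (-2156 + 32*√(-1/71)) + 15379 = (-2156 + 32*(I*√71/71)) + 15379 = (-2156 + 32*I*√71/71) + 15379 = 13223 + 32*I*√71/71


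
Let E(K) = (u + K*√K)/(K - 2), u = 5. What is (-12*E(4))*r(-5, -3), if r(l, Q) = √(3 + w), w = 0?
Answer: -78*√3 ≈ -135.10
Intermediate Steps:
r(l, Q) = √3 (r(l, Q) = √(3 + 0) = √3)
E(K) = (5 + K^(3/2))/(-2 + K) (E(K) = (5 + K*√K)/(K - 2) = (5 + K^(3/2))/(-2 + K))
(-12*E(4))*r(-5, -3) = (-12*(5 + 4^(3/2))/(-2 + 4))*√3 = (-12*(5 + 8)/2)*√3 = (-6*13)*√3 = (-12*13/2)*√3 = -78*√3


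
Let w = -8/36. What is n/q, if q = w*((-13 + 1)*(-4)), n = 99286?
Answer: -148929/16 ≈ -9308.1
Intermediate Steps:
w = -2/9 (w = -8*1/36 = -2/9 ≈ -0.22222)
q = -32/3 (q = -2*(-13 + 1)*(-4)/9 = -(-8)*(-4)/3 = -2/9*48 = -32/3 ≈ -10.667)
n/q = 99286/(-32/3) = 99286*(-3/32) = -148929/16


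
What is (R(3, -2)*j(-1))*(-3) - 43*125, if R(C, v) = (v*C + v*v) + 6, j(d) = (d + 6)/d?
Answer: -5315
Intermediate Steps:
j(d) = (6 + d)/d
R(C, v) = 6 + v² + C*v (R(C, v) = (C*v + v²) + 6 = (v² + C*v) + 6 = 6 + v² + C*v)
(R(3, -2)*j(-1))*(-3) - 43*125 = ((6 + (-2)² + 3*(-2))*((6 - 1)/(-1)))*(-3) - 43*125 = ((6 + 4 - 6)*(-1*5))*(-3) - 5375 = (4*(-5))*(-3) - 5375 = -20*(-3) - 5375 = 60 - 5375 = -5315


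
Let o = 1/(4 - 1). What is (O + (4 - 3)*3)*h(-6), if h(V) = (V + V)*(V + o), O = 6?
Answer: 612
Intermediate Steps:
o = ⅓ (o = 1/3 = ⅓ ≈ 0.33333)
h(V) = 2*V*(⅓ + V) (h(V) = (V + V)*(V + ⅓) = (2*V)*(⅓ + V) = 2*V*(⅓ + V))
(O + (4 - 3)*3)*h(-6) = (6 + (4 - 3)*3)*((⅔)*(-6)*(1 + 3*(-6))) = (6 + 1*3)*((⅔)*(-6)*(1 - 18)) = (6 + 3)*((⅔)*(-6)*(-17)) = 9*68 = 612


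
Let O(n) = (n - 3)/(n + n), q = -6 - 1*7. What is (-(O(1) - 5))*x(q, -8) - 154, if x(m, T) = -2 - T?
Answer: -118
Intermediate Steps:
q = -13 (q = -6 - 7 = -13)
O(n) = (-3 + n)/(2*n) (O(n) = (-3 + n)/((2*n)) = (-3 + n)*(1/(2*n)) = (-3 + n)/(2*n))
(-(O(1) - 5))*x(q, -8) - 154 = (-((1/2)*(-3 + 1)/1 - 5))*(-2 - 1*(-8)) - 154 = (-((1/2)*1*(-2) - 5))*(-2 + 8) - 154 = -(-1 - 5)*6 - 154 = -1*(-6)*6 - 154 = 6*6 - 154 = 36 - 154 = -118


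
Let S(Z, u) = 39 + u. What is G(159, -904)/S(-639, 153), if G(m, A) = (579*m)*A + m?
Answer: -27740995/64 ≈ -4.3345e+5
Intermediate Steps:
G(m, A) = m + 579*A*m (G(m, A) = 579*A*m + m = m + 579*A*m)
G(159, -904)/S(-639, 153) = (159*(1 + 579*(-904)))/(39 + 153) = (159*(1 - 523416))/192 = (159*(-523415))*(1/192) = -83222985*1/192 = -27740995/64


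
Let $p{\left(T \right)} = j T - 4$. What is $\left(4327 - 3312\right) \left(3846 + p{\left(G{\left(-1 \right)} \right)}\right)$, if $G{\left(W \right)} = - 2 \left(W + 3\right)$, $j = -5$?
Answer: $3919930$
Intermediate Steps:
$G{\left(W \right)} = -6 - 2 W$ ($G{\left(W \right)} = - 2 \left(3 + W\right) = -6 - 2 W$)
$p{\left(T \right)} = -4 - 5 T$ ($p{\left(T \right)} = - 5 T - 4 = -4 - 5 T$)
$\left(4327 - 3312\right) \left(3846 + p{\left(G{\left(-1 \right)} \right)}\right) = \left(4327 - 3312\right) \left(3846 - \left(4 + 5 \left(-6 - -2\right)\right)\right) = 1015 \left(3846 - \left(4 + 5 \left(-6 + 2\right)\right)\right) = 1015 \left(3846 - -16\right) = 1015 \left(3846 + \left(-4 + 20\right)\right) = 1015 \left(3846 + 16\right) = 1015 \cdot 3862 = 3919930$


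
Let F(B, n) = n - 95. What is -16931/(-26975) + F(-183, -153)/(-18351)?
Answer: 317390581/495018225 ≈ 0.64117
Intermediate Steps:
F(B, n) = -95 + n
-16931/(-26975) + F(-183, -153)/(-18351) = -16931/(-26975) + (-95 - 153)/(-18351) = -16931*(-1/26975) - 248*(-1/18351) = 16931/26975 + 248/18351 = 317390581/495018225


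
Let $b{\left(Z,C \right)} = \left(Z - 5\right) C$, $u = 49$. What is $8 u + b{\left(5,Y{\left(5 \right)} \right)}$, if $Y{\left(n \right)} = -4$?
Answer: $392$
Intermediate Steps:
$b{\left(Z,C \right)} = C \left(-5 + Z\right)$ ($b{\left(Z,C \right)} = \left(Z - 5\right) C = \left(-5 + Z\right) C = C \left(-5 + Z\right)$)
$8 u + b{\left(5,Y{\left(5 \right)} \right)} = 8 \cdot 49 - 4 \left(-5 + 5\right) = 392 - 0 = 392 + 0 = 392$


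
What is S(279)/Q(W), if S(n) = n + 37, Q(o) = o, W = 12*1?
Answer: 79/3 ≈ 26.333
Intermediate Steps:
W = 12
S(n) = 37 + n
S(279)/Q(W) = (37 + 279)/12 = 316*(1/12) = 79/3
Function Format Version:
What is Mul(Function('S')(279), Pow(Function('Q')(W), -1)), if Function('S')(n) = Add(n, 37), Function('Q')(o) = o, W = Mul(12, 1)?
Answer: Rational(79, 3) ≈ 26.333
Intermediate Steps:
W = 12
Function('S')(n) = Add(37, n)
Mul(Function('S')(279), Pow(Function('Q')(W), -1)) = Mul(Add(37, 279), Pow(12, -1)) = Mul(316, Rational(1, 12)) = Rational(79, 3)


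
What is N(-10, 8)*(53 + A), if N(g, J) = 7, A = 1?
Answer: 378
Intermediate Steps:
N(-10, 8)*(53 + A) = 7*(53 + 1) = 7*54 = 378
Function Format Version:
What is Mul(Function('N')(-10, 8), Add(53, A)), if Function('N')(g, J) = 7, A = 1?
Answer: 378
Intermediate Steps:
Mul(Function('N')(-10, 8), Add(53, A)) = Mul(7, Add(53, 1)) = Mul(7, 54) = 378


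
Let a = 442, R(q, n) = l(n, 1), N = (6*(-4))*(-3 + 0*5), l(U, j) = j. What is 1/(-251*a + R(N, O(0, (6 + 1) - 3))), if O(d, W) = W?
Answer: -1/110941 ≈ -9.0138e-6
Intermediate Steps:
N = 72 (N = -24*(-3 + 0) = -24*(-3) = 72)
R(q, n) = 1
1/(-251*a + R(N, O(0, (6 + 1) - 3))) = 1/(-251*442 + 1) = 1/(-110942 + 1) = 1/(-110941) = -1/110941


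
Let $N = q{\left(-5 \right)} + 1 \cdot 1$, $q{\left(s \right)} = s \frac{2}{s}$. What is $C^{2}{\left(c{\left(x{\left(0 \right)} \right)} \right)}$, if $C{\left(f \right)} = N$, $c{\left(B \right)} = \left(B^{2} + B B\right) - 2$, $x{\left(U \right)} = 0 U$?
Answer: $9$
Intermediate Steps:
$x{\left(U \right)} = 0$
$q{\left(s \right)} = 2$
$N = 3$ ($N = 2 + 1 \cdot 1 = 2 + 1 = 3$)
$c{\left(B \right)} = -2 + 2 B^{2}$ ($c{\left(B \right)} = \left(B^{2} + B^{2}\right) - 2 = 2 B^{2} - 2 = -2 + 2 B^{2}$)
$C{\left(f \right)} = 3$
$C^{2}{\left(c{\left(x{\left(0 \right)} \right)} \right)} = 3^{2} = 9$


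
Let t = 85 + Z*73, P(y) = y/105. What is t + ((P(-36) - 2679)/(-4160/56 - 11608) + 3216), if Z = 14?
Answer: 1767682017/408880 ≈ 4323.2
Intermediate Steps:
P(y) = y/105 (P(y) = y*(1/105) = y/105)
t = 1107 (t = 85 + 14*73 = 85 + 1022 = 1107)
t + ((P(-36) - 2679)/(-4160/56 - 11608) + 3216) = 1107 + (((1/105)*(-36) - 2679)/(-4160/56 - 11608) + 3216) = 1107 + ((-12/35 - 2679)/(-4160*1/56 - 11608) + 3216) = 1107 + (-93777/(35*(-520/7 - 11608)) + 3216) = 1107 + (-93777/(35*(-81776/7)) + 3216) = 1107 + (-93777/35*(-7/81776) + 3216) = 1107 + (93777/408880 + 3216) = 1107 + 1315051857/408880 = 1767682017/408880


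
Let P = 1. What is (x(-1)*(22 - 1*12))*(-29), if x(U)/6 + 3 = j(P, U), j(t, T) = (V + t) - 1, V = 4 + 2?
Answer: -5220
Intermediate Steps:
V = 6
j(t, T) = 5 + t (j(t, T) = (6 + t) - 1 = 5 + t)
x(U) = 18 (x(U) = -18 + 6*(5 + 1) = -18 + 6*6 = -18 + 36 = 18)
(x(-1)*(22 - 1*12))*(-29) = (18*(22 - 1*12))*(-29) = (18*(22 - 12))*(-29) = (18*10)*(-29) = 180*(-29) = -5220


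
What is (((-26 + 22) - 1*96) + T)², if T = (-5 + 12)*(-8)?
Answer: 24336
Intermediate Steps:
T = -56 (T = 7*(-8) = -56)
(((-26 + 22) - 1*96) + T)² = (((-26 + 22) - 1*96) - 56)² = ((-4 - 96) - 56)² = (-100 - 56)² = (-156)² = 24336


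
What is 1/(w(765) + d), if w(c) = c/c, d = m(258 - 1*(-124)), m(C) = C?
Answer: 1/383 ≈ 0.0026110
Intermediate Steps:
d = 382 (d = 258 - 1*(-124) = 258 + 124 = 382)
w(c) = 1
1/(w(765) + d) = 1/(1 + 382) = 1/383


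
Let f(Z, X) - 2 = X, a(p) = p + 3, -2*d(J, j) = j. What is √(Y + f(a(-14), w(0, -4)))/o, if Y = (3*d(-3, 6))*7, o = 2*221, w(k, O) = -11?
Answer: 3*I*√2/221 ≈ 0.019197*I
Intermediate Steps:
d(J, j) = -j/2
a(p) = 3 + p
o = 442
Y = -63 (Y = (3*(-½*6))*7 = (3*(-3))*7 = -9*7 = -63)
f(Z, X) = 2 + X
√(Y + f(a(-14), w(0, -4)))/o = √(-63 + (2 - 11))/442 = √(-63 - 9)*(1/442) = √(-72)*(1/442) = (6*I*√2)*(1/442) = 3*I*√2/221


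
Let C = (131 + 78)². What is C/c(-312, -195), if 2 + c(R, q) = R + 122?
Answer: -43681/192 ≈ -227.51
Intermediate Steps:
c(R, q) = 120 + R (c(R, q) = -2 + (R + 122) = -2 + (122 + R) = 120 + R)
C = 43681 (C = 209² = 43681)
C/c(-312, -195) = 43681/(120 - 312) = 43681/(-192) = 43681*(-1/192) = -43681/192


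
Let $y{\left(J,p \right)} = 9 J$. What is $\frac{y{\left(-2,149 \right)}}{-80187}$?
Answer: $\frac{6}{26729} \approx 0.00022448$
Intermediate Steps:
$\frac{y{\left(-2,149 \right)}}{-80187} = \frac{9 \left(-2\right)}{-80187} = \left(-18\right) \left(- \frac{1}{80187}\right) = \frac{6}{26729}$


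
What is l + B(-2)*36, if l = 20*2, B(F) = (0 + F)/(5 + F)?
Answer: 16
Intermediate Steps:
B(F) = F/(5 + F)
l = 40
l + B(-2)*36 = 40 - 2/(5 - 2)*36 = 40 - 2/3*36 = 40 - 2*⅓*36 = 40 - ⅔*36 = 40 - 24 = 16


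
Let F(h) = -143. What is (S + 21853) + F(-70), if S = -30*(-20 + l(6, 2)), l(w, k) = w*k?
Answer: 21950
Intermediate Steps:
l(w, k) = k*w
S = 240 (S = -30*(-20 + 2*6) = -30*(-20 + 12) = -30*(-8) = 240)
(S + 21853) + F(-70) = (240 + 21853) - 143 = 22093 - 143 = 21950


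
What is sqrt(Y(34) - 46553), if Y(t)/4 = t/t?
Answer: I*sqrt(46549) ≈ 215.75*I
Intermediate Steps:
Y(t) = 4 (Y(t) = 4*(t/t) = 4*1 = 4)
sqrt(Y(34) - 46553) = sqrt(4 - 46553) = sqrt(-46549) = I*sqrt(46549)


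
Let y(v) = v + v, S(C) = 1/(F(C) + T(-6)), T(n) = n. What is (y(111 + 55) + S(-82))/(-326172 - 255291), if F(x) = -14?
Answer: -2213/3876420 ≈ -0.00057089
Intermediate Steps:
S(C) = -1/20 (S(C) = 1/(-14 - 6) = 1/(-20) = -1/20)
y(v) = 2*v
(y(111 + 55) + S(-82))/(-326172 - 255291) = (2*(111 + 55) - 1/20)/(-326172 - 255291) = (2*166 - 1/20)/(-581463) = (332 - 1/20)*(-1/581463) = (6639/20)*(-1/581463) = -2213/3876420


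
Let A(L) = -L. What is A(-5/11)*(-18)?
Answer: -90/11 ≈ -8.1818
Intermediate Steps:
A(-5/11)*(-18) = -(-5)/11*(-18) = -1*(-5/11)*(-18) = (5/11)*(-18) = -90/11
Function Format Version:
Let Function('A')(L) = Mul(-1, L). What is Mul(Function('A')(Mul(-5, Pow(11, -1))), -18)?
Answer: Rational(-90, 11) ≈ -8.1818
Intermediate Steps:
Mul(Function('A')(Mul(-5, Pow(11, -1))), -18) = Mul(Mul(-1, Mul(-5, Pow(11, -1))), -18) = Mul(Mul(-1, Mul(-5, Rational(1, 11))), -18) = Mul(Mul(-1, Rational(-5, 11)), -18) = Mul(Rational(5, 11), -18) = Rational(-90, 11)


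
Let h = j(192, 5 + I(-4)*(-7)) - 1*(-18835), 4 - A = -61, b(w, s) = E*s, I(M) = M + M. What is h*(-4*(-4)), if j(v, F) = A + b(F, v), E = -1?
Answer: 299328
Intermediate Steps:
I(M) = 2*M
b(w, s) = -s
A = 65 (A = 4 - 1*(-61) = 4 + 61 = 65)
j(v, F) = 65 - v
h = 18708 (h = (65 - 1*192) - 1*(-18835) = (65 - 192) + 18835 = -127 + 18835 = 18708)
h*(-4*(-4)) = 18708*(-4*(-4)) = 18708*16 = 299328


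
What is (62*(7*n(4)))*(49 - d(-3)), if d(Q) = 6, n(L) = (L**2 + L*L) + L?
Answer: 671832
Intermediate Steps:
n(L) = L + 2*L**2 (n(L) = (L**2 + L**2) + L = 2*L**2 + L = L + 2*L**2)
(62*(7*n(4)))*(49 - d(-3)) = (62*(7*(4*(1 + 2*4))))*(49 - 1*6) = (62*(7*(4*(1 + 8))))*(49 - 6) = (62*(7*(4*9)))*43 = (62*(7*36))*43 = (62*252)*43 = 15624*43 = 671832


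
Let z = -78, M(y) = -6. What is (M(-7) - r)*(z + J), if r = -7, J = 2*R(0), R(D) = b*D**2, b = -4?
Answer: -78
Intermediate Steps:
R(D) = -4*D**2
J = 0 (J = 2*(-4*0**2) = 2*(-4*0) = 2*0 = 0)
(M(-7) - r)*(z + J) = (-6 - 1*(-7))*(-78 + 0) = (-6 + 7)*(-78) = 1*(-78) = -78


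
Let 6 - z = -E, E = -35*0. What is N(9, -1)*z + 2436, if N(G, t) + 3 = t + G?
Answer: 2466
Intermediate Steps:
E = 0
N(G, t) = -3 + G + t (N(G, t) = -3 + (t + G) = -3 + (G + t) = -3 + G + t)
z = 6 (z = 6 - (-1)*0 = 6 - 1*0 = 6 + 0 = 6)
N(9, -1)*z + 2436 = (-3 + 9 - 1)*6 + 2436 = 5*6 + 2436 = 30 + 2436 = 2466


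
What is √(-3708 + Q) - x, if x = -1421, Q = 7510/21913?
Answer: 1421 + I*√1780341275222/21913 ≈ 1421.0 + 60.891*I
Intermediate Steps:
Q = 7510/21913 (Q = 7510*(1/21913) = 7510/21913 ≈ 0.34272)
√(-3708 + Q) - x = √(-3708 + 7510/21913) - 1*(-1421) = √(-81245894/21913) + 1421 = I*√1780341275222/21913 + 1421 = 1421 + I*√1780341275222/21913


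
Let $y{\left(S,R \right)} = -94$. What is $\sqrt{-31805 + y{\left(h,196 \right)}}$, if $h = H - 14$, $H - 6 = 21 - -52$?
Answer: $7 i \sqrt{651} \approx 178.6 i$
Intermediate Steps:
$H = 79$ ($H = 6 + \left(21 - -52\right) = 6 + \left(21 + 52\right) = 6 + 73 = 79$)
$h = 65$ ($h = 79 - 14 = 65$)
$\sqrt{-31805 + y{\left(h,196 \right)}} = \sqrt{-31805 - 94} = \sqrt{-31899} = 7 i \sqrt{651}$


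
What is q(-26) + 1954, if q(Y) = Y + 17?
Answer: 1945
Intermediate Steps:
q(Y) = 17 + Y
q(-26) + 1954 = (17 - 26) + 1954 = -9 + 1954 = 1945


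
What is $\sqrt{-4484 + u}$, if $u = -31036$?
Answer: $8 i \sqrt{555} \approx 188.47 i$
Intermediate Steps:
$\sqrt{-4484 + u} = \sqrt{-4484 - 31036} = \sqrt{-35520} = 8 i \sqrt{555}$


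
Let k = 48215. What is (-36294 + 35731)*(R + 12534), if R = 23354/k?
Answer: -340249142332/48215 ≈ -7.0569e+6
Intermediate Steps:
R = 23354/48215 ≈ 0.48437
(-36294 + 35731)*(R + 12534) = (-36294 + 35731)*(23354/48215 + 12534) = -563*604350164/48215 = -340249142332/48215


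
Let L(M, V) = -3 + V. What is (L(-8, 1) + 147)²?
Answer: 21025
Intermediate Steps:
(L(-8, 1) + 147)² = ((-3 + 1) + 147)² = (-2 + 147)² = 145² = 21025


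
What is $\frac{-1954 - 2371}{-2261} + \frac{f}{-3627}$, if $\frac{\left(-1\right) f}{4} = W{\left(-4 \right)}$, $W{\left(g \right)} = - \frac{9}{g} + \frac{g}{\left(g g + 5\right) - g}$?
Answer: $\frac{392641924}{205016175} \approx 1.9152$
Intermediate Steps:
$W{\left(g \right)} = - \frac{9}{g} + \frac{g}{5 + g^{2} - g}$ ($W{\left(g \right)} = - \frac{9}{g} + \frac{g}{\left(g^{2} + 5\right) - g} = - \frac{9}{g} + \frac{g}{\left(5 + g^{2}\right) - g} = - \frac{9}{g} + \frac{g}{5 + g^{2} - g}$)
$f = - \frac{209}{25}$ ($f = - 4 \frac{-45 - 8 \left(-4\right)^{2} + 9 \left(-4\right)}{\left(-4\right) \left(5 + \left(-4\right)^{2} - -4\right)} = - 4 \left(- \frac{-45 - 128 - 36}{4 \left(5 + 16 + 4\right)}\right) = - 4 \left(- \frac{-45 - 128 - 36}{4 \cdot 25}\right) = - 4 \left(\left(- \frac{1}{4}\right) \frac{1}{25} \left(-209\right)\right) = \left(-4\right) \frac{209}{100} = - \frac{209}{25} \approx -8.36$)
$\frac{-1954 - 2371}{-2261} + \frac{f}{-3627} = \frac{-1954 - 2371}{-2261} - \frac{209}{25 \left(-3627\right)} = \left(-1954 - 2371\right) \left(- \frac{1}{2261}\right) - - \frac{209}{90675} = \left(-4325\right) \left(- \frac{1}{2261}\right) + \frac{209}{90675} = \frac{4325}{2261} + \frac{209}{90675} = \frac{392641924}{205016175}$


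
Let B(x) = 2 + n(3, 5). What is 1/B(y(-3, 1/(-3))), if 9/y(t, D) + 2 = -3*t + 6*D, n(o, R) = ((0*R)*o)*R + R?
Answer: 1/7 ≈ 0.14286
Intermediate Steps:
n(o, R) = R (n(o, R) = (0*o)*R + R = 0*R + R = 0 + R = R)
y(t, D) = 9/(-2 - 3*t + 6*D) (y(t, D) = 9/(-2 + (-3*t + 6*D)) = 9/(-2 - 3*t + 6*D))
B(x) = 7 (B(x) = 2 + 5 = 7)
1/B(y(-3, 1/(-3))) = 1/7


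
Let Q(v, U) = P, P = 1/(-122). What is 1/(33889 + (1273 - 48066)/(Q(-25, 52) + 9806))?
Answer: 1196331/40536752513 ≈ 2.9512e-5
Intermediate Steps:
P = -1/122 ≈ -0.0081967
Q(v, U) = -1/122
1/(33889 + (1273 - 48066)/(Q(-25, 52) + 9806)) = 1/(33889 + (1273 - 48066)/(-1/122 + 9806)) = 1/(33889 - 46793/1196331/122) = 1/(33889 - 46793*122/1196331) = 1/(33889 - 5708746/1196331) = 1/(40536752513/1196331) = 1196331/40536752513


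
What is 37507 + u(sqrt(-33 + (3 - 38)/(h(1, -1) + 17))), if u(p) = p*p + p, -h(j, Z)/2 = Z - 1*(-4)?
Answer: 412179/11 + I*sqrt(4378)/11 ≈ 37471.0 + 6.0151*I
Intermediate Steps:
h(j, Z) = -8 - 2*Z (h(j, Z) = -2*(Z - 1*(-4)) = -2*(Z + 4) = -2*(4 + Z) = -8 - 2*Z)
u(p) = p + p**2 (u(p) = p**2 + p = p + p**2)
37507 + u(sqrt(-33 + (3 - 38)/(h(1, -1) + 17))) = 37507 + sqrt(-33 + (3 - 38)/((-8 - 2*(-1)) + 17))*(1 + sqrt(-33 + (3 - 38)/((-8 - 2*(-1)) + 17))) = 37507 + sqrt(-33 - 35/((-8 + 2) + 17))*(1 + sqrt(-33 - 35/((-8 + 2) + 17))) = 37507 + sqrt(-33 - 35/(-6 + 17))*(1 + sqrt(-33 - 35/(-6 + 17))) = 37507 + sqrt(-33 - 35/11)*(1 + sqrt(-33 - 35/11)) = 37507 + sqrt(-398/11)*(1 + sqrt(-398/11)) = 37507 + (I*sqrt(4378)/11)*(1 + I*sqrt(4378)/11) = 37507 + I*sqrt(4378)*(1 + I*sqrt(4378)/11)/11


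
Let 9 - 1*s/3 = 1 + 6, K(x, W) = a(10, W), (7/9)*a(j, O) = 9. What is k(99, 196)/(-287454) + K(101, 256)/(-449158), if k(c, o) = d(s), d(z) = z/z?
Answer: -6606970/225946461531 ≈ -2.9241e-5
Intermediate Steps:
a(j, O) = 81/7 (a(j, O) = (9/7)*9 = 81/7)
K(x, W) = 81/7
s = 6 (s = 27 - 3*(1 + 6) = 27 - 3*7 = 27 - 21 = 6)
d(z) = 1
k(c, o) = 1
k(99, 196)/(-287454) + K(101, 256)/(-449158) = 1/(-287454) + (81/7)/(-449158) = 1*(-1/287454) + (81/7)*(-1/449158) = -1/287454 - 81/3144106 = -6606970/225946461531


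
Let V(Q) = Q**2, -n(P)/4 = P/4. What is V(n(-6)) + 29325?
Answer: 29361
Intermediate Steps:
n(P) = -P (n(P) = -4*P/4 = -P)
V(n(-6)) + 29325 = (-1*(-6))**2 + 29325 = 6**2 + 29325 = 36 + 29325 = 29361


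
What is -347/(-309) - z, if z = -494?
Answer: 152993/309 ≈ 495.12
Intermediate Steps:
-347/(-309) - z = -347/(-309) - 1*(-494) = -347*(-1/309) + 494 = 347/309 + 494 = 152993/309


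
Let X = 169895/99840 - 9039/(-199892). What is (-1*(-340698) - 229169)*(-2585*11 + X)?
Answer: -287668072967099315/90714624 ≈ -3.1711e+9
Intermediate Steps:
X = 1743155255/997860864 (X = 169895*(1/99840) - 9039*(-1/199892) = 33979/19968 + 9039/199892 = 1743155255/997860864 ≈ 1.7469)
(-1*(-340698) - 229169)*(-2585*11 + X) = (-1*(-340698) - 229169)*(-2585*11 + 1743155255/997860864) = (340698 - 229169)*(-28435 + 1743155255/997860864) = 111529*(-28372430512585/997860864) = -287668072967099315/90714624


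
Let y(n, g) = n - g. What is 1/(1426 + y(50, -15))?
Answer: 1/1491 ≈ 0.00067069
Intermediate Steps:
1/(1426 + y(50, -15)) = 1/(1426 + (50 - 1*(-15))) = 1/(1426 + (50 + 15)) = 1/(1426 + 65) = 1/1491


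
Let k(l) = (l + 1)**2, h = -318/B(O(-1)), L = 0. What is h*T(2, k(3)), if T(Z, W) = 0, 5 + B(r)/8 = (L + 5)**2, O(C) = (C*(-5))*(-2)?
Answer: 0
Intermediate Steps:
O(C) = 10*C (O(C) = -5*C*(-2) = 10*C)
B(r) = 160 (B(r) = -40 + 8*(0 + 5)**2 = -40 + 8*5**2 = -40 + 8*25 = -40 + 200 = 160)
h = -159/80 (h = -318/160 = -318*1/160 = -159/80 ≈ -1.9875)
k(l) = (1 + l)**2
h*T(2, k(3)) = -159/80*0 = 0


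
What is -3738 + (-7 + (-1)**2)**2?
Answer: -3702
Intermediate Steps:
-3738 + (-7 + (-1)**2)**2 = -3738 + (-7 + 1)**2 = -3738 + (-6)**2 = -3738 + 36 = -3702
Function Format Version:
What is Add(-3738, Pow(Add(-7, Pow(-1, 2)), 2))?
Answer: -3702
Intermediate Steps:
Add(-3738, Pow(Add(-7, Pow(-1, 2)), 2)) = Add(-3738, Pow(Add(-7, 1), 2)) = Add(-3738, Pow(-6, 2)) = Add(-3738, 36) = -3702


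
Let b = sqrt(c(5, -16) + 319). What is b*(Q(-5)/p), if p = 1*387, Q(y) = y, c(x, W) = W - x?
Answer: -5*sqrt(298)/387 ≈ -0.22303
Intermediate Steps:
p = 387
b = sqrt(298) (b = sqrt((-16 - 1*5) + 319) = sqrt((-16 - 5) + 319) = sqrt(-21 + 319) = sqrt(298) ≈ 17.263)
b*(Q(-5)/p) = sqrt(298)*(-5/387) = -5*sqrt(298)/387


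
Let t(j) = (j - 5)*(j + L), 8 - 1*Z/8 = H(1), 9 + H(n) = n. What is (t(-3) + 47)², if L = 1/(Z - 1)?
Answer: 81162081/16129 ≈ 5032.1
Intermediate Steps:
H(n) = -9 + n
Z = 128 (Z = 64 - 8*(-9 + 1) = 64 - 8*(-8) = 64 + 64 = 128)
L = 1/127 (L = 1/(128 - 1) = 1/127 ≈ 0.0078740)
t(j) = (-5 + j)*(1/127 + j) (t(j) = (j - 5)*(j + 1/127) = (-5 + j)*(1/127 + j))
(t(-3) + 47)² = ((-5/127 + (-3)² - 634/127*(-3)) + 47)² = ((-5/127 + 9 + 1902/127) + 47)² = (3040/127 + 47)² = (9009/127)² = 81162081/16129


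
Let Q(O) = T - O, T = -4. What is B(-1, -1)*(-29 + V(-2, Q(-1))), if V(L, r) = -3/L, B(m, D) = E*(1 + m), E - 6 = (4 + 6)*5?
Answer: 0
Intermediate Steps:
E = 56 (E = 6 + (4 + 6)*5 = 6 + 10*5 = 6 + 50 = 56)
Q(O) = -4 - O
B(m, D) = 56 + 56*m (B(m, D) = 56*(1 + m) = 56 + 56*m)
B(-1, -1)*(-29 + V(-2, Q(-1))) = (56 + 56*(-1))*(-29 - 3/(-2)) = (56 - 56)*(-29 - 3*(-½)) = 0*(-29 + 3/2) = 0*(-55/2) = 0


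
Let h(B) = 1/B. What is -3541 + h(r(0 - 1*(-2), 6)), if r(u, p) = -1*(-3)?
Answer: -10622/3 ≈ -3540.7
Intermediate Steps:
r(u, p) = 3
h(B) = 1/B
-3541 + h(r(0 - 1*(-2), 6)) = -3541 + 1/3 = -10622/3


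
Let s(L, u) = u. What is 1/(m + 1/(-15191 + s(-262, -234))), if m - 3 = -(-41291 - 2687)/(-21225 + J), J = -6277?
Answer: 212109175/297133449 ≈ 0.71385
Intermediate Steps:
m = 19264/13751 (m = 3 - (-41291 - 2687)/(-21225 - 6277) = 3 - (-43978)/(-27502) = 3 - (-43978)*(-1)/27502 = 3 - 1*21989/13751 = 3 - 21989/13751 = 19264/13751 ≈ 1.4009)
1/(m + 1/(-15191 + s(-262, -234))) = 1/(19264/13751 + 1/(-15191 - 234)) = 1/(19264/13751 + 1/(-15425)) = 1/(19264/13751 - 1/15425) = 1/(297133449/212109175) = 212109175/297133449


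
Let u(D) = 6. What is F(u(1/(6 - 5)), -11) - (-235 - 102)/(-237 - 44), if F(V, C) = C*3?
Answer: -9610/281 ≈ -34.199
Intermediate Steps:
F(V, C) = 3*C
F(u(1/(6 - 5)), -11) - (-235 - 102)/(-237 - 44) = 3*(-11) - (-235 - 102)/(-237 - 44) = -33 - (-337)/(-281) = -33 - (-337)*(-1)/281 = -33 - 1*337/281 = -33 - 337/281 = -9610/281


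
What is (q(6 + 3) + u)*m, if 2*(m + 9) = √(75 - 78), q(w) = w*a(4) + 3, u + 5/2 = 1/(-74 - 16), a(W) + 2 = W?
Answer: -832/5 + 416*I*√3/45 ≈ -166.4 + 16.012*I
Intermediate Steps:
a(W) = -2 + W
u = -113/45 (u = -5/2 + 1/(-74 - 16) = -5/2 + 1/(-90) = -5/2 - 1/90 = -113/45 ≈ -2.5111)
q(w) = 3 + 2*w (q(w) = w*(-2 + 4) + 3 = w*2 + 3 = 2*w + 3 = 3 + 2*w)
m = -9 + I*√3/2 (m = -9 + √(75 - 78)/2 = -9 + √(-3)/2 = -9 + (I*√3)/2 = -9 + I*√3/2 ≈ -9.0 + 0.86602*I)
(q(6 + 3) + u)*m = ((3 + 2*(6 + 3)) - 113/45)*(-9 + I*√3/2) = ((3 + 2*9) - 113/45)*(-9 + I*√3/2) = ((3 + 18) - 113/45)*(-9 + I*√3/2) = (21 - 113/45)*(-9 + I*√3/2) = 832*(-9 + I*√3/2)/45 = -832/5 + 416*I*√3/45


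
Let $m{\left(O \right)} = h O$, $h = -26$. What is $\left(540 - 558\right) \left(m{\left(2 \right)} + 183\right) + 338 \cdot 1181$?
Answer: $396820$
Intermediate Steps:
$m{\left(O \right)} = - 26 O$
$\left(540 - 558\right) \left(m{\left(2 \right)} + 183\right) + 338 \cdot 1181 = \left(540 - 558\right) \left(\left(-26\right) 2 + 183\right) + 338 \cdot 1181 = - 18 \left(-52 + 183\right) + 399178 = \left(-18\right) 131 + 399178 = -2358 + 399178 = 396820$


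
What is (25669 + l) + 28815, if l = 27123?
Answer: 81607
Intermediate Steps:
(25669 + l) + 28815 = (25669 + 27123) + 28815 = 52792 + 28815 = 81607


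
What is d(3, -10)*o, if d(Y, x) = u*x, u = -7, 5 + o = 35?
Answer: 2100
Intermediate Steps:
o = 30 (o = -5 + 35 = 30)
d(Y, x) = -7*x
d(3, -10)*o = -7*(-10)*30 = 70*30 = 2100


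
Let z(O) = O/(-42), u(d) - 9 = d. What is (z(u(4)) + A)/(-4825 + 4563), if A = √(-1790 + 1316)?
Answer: 13/11004 - I*√474/262 ≈ 0.0011814 - 0.083097*I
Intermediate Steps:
u(d) = 9 + d
z(O) = -O/42 (z(O) = O*(-1/42) = -O/42)
A = I*√474 (A = √(-474) = I*√474 ≈ 21.772*I)
(z(u(4)) + A)/(-4825 + 4563) = (-(9 + 4)/42 + I*√474)/(-4825 + 4563) = (-1/42*13 + I*√474)/(-262) = (-13/42 + I*√474)*(-1/262) = 13/11004 - I*√474/262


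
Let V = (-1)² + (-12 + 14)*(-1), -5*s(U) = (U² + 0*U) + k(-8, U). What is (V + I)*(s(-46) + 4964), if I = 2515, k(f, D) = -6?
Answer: 11418588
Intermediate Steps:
s(U) = 6/5 - U²/5 (s(U) = -((U² + 0*U) - 6)/5 = -((U² + 0) - 6)/5 = -(U² - 6)/5 = -(-6 + U²)/5 = 6/5 - U²/5)
V = -1 (V = 1 + 2*(-1) = 1 - 2 = -1)
(V + I)*(s(-46) + 4964) = (-1 + 2515)*((6/5 - ⅕*(-46)²) + 4964) = 2514*((6/5 - ⅕*2116) + 4964) = 2514*((6/5 - 2116/5) + 4964) = 2514*(-422 + 4964) = 2514*4542 = 11418588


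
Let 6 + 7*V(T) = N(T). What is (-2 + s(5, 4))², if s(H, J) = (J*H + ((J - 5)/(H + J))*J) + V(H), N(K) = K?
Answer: 1203409/3969 ≈ 303.20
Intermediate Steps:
V(T) = -6/7 + T/7
s(H, J) = -6/7 + H/7 + H*J + J*(-5 + J)/(H + J) (s(H, J) = (J*H + ((J - 5)/(H + J))*J) + (-6/7 + H/7) = (H*J + ((-5 + J)/(H + J))*J) + (-6/7 + H/7) = (H*J + J*(-5 + J)/(H + J)) + (-6/7 + H/7) = -6/7 + H/7 + H*J + J*(-5 + J)/(H + J))
(-2 + s(5, 4))² = (-2 + (4² - 5*4 + 5*4² + 4*5² + (⅐)*5*(-6 + 5) + (⅐)*4*(-6 + 5))/(5 + 4))² = (-2 + (16 - 20 + 5*16 + 4*25 + (⅐)*5*(-1) + (⅐)*4*(-1))/9)² = (-2 + (16 - 20 + 80 + 100 - 5/7 - 4/7)/9)² = (-2 + (⅑)*(1223/7))² = (-2 + 1223/63)² = (1097/63)² = 1203409/3969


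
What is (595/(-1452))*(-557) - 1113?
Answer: -1284661/1452 ≈ -884.75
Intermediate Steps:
(595/(-1452))*(-557) - 1113 = (595*(-1/1452))*(-557) - 1113 = -595/1452*(-557) - 1113 = 331415/1452 - 1113 = -1284661/1452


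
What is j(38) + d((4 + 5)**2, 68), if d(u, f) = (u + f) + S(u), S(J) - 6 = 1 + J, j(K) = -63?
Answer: 174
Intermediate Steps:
S(J) = 7 + J (S(J) = 6 + (1 + J) = 7 + J)
d(u, f) = 7 + f + 2*u (d(u, f) = (u + f) + (7 + u) = (f + u) + (7 + u) = 7 + f + 2*u)
j(38) + d((4 + 5)**2, 68) = -63 + (7 + 68 + 2*(4 + 5)**2) = -63 + (7 + 68 + 2*9**2) = -63 + (7 + 68 + 2*81) = -63 + (7 + 68 + 162) = -63 + 237 = 174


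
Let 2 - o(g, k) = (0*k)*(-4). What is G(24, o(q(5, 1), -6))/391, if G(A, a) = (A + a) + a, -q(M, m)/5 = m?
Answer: 28/391 ≈ 0.071611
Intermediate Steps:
q(M, m) = -5*m
o(g, k) = 2 (o(g, k) = 2 - 0*k*(-4) = 2 - 0*(-4) = 2 - 1*0 = 2 + 0 = 2)
G(A, a) = A + 2*a
G(24, o(q(5, 1), -6))/391 = (24 + 2*2)/391 = (24 + 4)*(1/391) = 28*(1/391) = 28/391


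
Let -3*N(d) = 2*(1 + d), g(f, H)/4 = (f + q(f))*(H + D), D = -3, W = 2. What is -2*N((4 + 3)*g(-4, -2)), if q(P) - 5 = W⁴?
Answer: -3172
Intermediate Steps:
q(P) = 21 (q(P) = 5 + 2⁴ = 5 + 16 = 21)
g(f, H) = 4*(-3 + H)*(21 + f) (g(f, H) = 4*((f + 21)*(H - 3)) = 4*((21 + f)*(-3 + H)) = 4*((-3 + H)*(21 + f)) = 4*(-3 + H)*(21 + f))
N(d) = -⅔ - 2*d/3 (N(d) = -2*(1 + d)/3 = -(2 + 2*d)/3 = -⅔ - 2*d/3)
-2*N((4 + 3)*g(-4, -2)) = -2*(-⅔ - 2*(4 + 3)*(-252 - 12*(-4) + 84*(-2) + 4*(-2)*(-4))/3) = -2*(-⅔ - 14*(-252 + 48 - 168 + 32)/3) = -2*(-⅔ - 14*(-340)/3) = -2*(-⅔ - ⅔*(-2380)) = -2*(-⅔ + 4760/3) = -2*1586 = -3172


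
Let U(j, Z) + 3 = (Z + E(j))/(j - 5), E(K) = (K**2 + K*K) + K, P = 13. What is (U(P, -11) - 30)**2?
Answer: 361/4 ≈ 90.250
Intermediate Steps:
E(K) = K + 2*K**2 (E(K) = (K**2 + K**2) + K = 2*K**2 + K = K + 2*K**2)
U(j, Z) = -3 + (Z + j*(1 + 2*j))/(-5 + j) (U(j, Z) = -3 + (Z + j*(1 + 2*j))/(j - 5) = -3 + (Z + j*(1 + 2*j))/(-5 + j))
(U(P, -11) - 30)**2 = ((15 - 11 - 2*13 + 2*13**2)/(-5 + 13) - 30)**2 = ((15 - 11 - 26 + 2*169)/8 - 30)**2 = ((15 - 11 - 26 + 338)/8 - 30)**2 = ((1/8)*316 - 30)**2 = (79/2 - 30)**2 = (19/2)**2 = 361/4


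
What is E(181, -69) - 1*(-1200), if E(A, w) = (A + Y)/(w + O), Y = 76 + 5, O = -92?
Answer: 192938/161 ≈ 1198.4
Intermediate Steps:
Y = 81
E(A, w) = (81 + A)/(-92 + w) (E(A, w) = (A + 81)/(w - 92) = (81 + A)/(-92 + w))
E(181, -69) - 1*(-1200) = (81 + 181)/(-92 - 69) - 1*(-1200) = 262/(-161) + 1200 = -1/161*262 + 1200 = -262/161 + 1200 = 192938/161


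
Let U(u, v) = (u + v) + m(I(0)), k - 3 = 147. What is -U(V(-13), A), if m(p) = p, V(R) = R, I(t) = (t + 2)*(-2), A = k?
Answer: -133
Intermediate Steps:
k = 150 (k = 3 + 147 = 150)
A = 150
I(t) = -4 - 2*t (I(t) = (2 + t)*(-2) = -4 - 2*t)
U(u, v) = -4 + u + v (U(u, v) = (u + v) + (-4 - 2*0) = (u + v) + (-4 + 0) = (u + v) - 4 = -4 + u + v)
-U(V(-13), A) = -(-4 - 13 + 150) = -1*133 = -133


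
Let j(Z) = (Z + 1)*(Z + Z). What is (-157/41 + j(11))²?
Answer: 113784889/1681 ≈ 67689.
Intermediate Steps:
j(Z) = 2*Z*(1 + Z) (j(Z) = (1 + Z)*(2*Z) = 2*Z*(1 + Z))
(-157/41 + j(11))² = (-157/41 + 2*11*(1 + 11))² = (-157*1/41 + 2*11*12)² = (-157/41 + 264)² = (10667/41)² = 113784889/1681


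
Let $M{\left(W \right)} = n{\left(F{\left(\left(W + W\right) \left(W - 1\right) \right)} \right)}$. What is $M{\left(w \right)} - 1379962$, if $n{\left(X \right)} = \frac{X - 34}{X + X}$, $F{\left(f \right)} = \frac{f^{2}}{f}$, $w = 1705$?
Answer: $- \frac{8018459490377}{5810640} \approx -1.38 \cdot 10^{6}$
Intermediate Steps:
$F{\left(f \right)} = f$
$n{\left(X \right)} = \frac{-34 + X}{2 X}$
$M{\left(W \right)} = \frac{-34 + 2 W \left(-1 + W\right)}{4 W \left(-1 + W\right)}$ ($M{\left(W \right)} = \frac{-34 + \left(W + W\right) \left(W - 1\right)}{2 \left(W + W\right) \left(W - 1\right)} = \frac{-34 + 2 W \left(-1 + W\right)}{2 \cdot 2 W \left(-1 + W\right)} = \frac{\frac{1}{2 W \left(-1 + W\right)} \left(-34 + 2 W \left(-1 + W\right)\right)}{2} = \frac{-34 + 2 W \left(-1 + W\right)}{4 W \left(-1 + W\right)}$)
$M{\left(w \right)} - 1379962 = \frac{-17 + 1705 \left(-1 + 1705\right)}{2 \cdot 1705 \left(-1 + 1705\right)} - 1379962 = \frac{1}{2} \cdot \frac{1}{1705} \cdot \frac{1}{1704} \left(-17 + 1705 \cdot 1704\right) - 1379962 = \frac{1}{2} \cdot \frac{1}{1705} \cdot \frac{1}{1704} \left(-17 + 2905320\right) - 1379962 = \frac{1}{2} \cdot \frac{1}{1705} \cdot \frac{1}{1704} \cdot 2905303 - 1379962 = \frac{2905303}{5810640} - 1379962 = - \frac{8018459490377}{5810640}$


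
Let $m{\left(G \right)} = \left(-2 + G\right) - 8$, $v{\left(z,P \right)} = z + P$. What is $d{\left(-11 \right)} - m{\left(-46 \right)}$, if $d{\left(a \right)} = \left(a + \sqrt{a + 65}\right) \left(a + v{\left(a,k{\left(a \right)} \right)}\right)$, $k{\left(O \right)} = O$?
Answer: $419 - 99 \sqrt{6} \approx 176.5$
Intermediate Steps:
$v{\left(z,P \right)} = P + z$
$m{\left(G \right)} = -10 + G$
$d{\left(a \right)} = 3 a \left(a + \sqrt{65 + a}\right)$ ($d{\left(a \right)} = \left(a + \sqrt{a + 65}\right) \left(a + \left(a + a\right)\right) = \left(a + \sqrt{65 + a}\right) \left(a + 2 a\right) = \left(a + \sqrt{65 + a}\right) 3 a = 3 a \left(a + \sqrt{65 + a}\right)$)
$d{\left(-11 \right)} - m{\left(-46 \right)} = 3 \left(-11\right) \left(-11 + \sqrt{65 - 11}\right) - \left(-10 - 46\right) = 3 \left(-11\right) \left(-11 + \sqrt{54}\right) - -56 = 3 \left(-11\right) \left(-11 + 3 \sqrt{6}\right) + 56 = \left(363 - 99 \sqrt{6}\right) + 56 = 419 - 99 \sqrt{6}$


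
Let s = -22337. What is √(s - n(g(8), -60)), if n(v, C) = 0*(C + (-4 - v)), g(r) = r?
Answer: I*√22337 ≈ 149.46*I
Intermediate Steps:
n(v, C) = 0 (n(v, C) = 0*(-4 + C - v) = 0)
√(s - n(g(8), -60)) = √(-22337 - 1*0) = √(-22337 + 0) = √(-22337) = I*√22337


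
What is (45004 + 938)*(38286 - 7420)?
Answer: 1418045772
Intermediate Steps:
(45004 + 938)*(38286 - 7420) = 45942*30866 = 1418045772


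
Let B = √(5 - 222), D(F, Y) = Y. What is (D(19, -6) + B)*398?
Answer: -2388 + 398*I*√217 ≈ -2388.0 + 5862.9*I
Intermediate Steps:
B = I*√217 (B = √(-217) = I*√217 ≈ 14.731*I)
(D(19, -6) + B)*398 = (-6 + I*√217)*398 = -2388 + 398*I*√217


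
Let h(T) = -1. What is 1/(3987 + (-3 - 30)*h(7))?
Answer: 1/4020 ≈ 0.00024876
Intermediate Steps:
1/(3987 + (-3 - 30)*h(7)) = 1/(3987 + (-3 - 30)*(-1)) = 1/(3987 - 33*(-1)) = 1/(3987 + 33) = 1/4020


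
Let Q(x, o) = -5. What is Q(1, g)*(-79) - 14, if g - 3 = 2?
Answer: 381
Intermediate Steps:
g = 5 (g = 3 + 2 = 5)
Q(1, g)*(-79) - 14 = -5*(-79) - 14 = 395 - 14 = 381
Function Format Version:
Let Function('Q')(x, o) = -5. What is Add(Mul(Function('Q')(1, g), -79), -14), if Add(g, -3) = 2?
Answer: 381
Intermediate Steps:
g = 5 (g = Add(3, 2) = 5)
Add(Mul(Function('Q')(1, g), -79), -14) = Add(Mul(-5, -79), -14) = Add(395, -14) = 381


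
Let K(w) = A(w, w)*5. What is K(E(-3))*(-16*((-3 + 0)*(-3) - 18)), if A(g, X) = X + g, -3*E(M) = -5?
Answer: 2400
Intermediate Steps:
E(M) = 5/3 (E(M) = -⅓*(-5) = 5/3)
K(w) = 10*w (K(w) = (w + w)*5 = (2*w)*5 = 10*w)
K(E(-3))*(-16*((-3 + 0)*(-3) - 18)) = (10*(5/3))*(-16*((-3 + 0)*(-3) - 18)) = 50*(-16*(-3*(-3) - 18))/3 = 50*(-16*(9 - 18))/3 = 50*(-16*(-9))/3 = (50/3)*144 = 2400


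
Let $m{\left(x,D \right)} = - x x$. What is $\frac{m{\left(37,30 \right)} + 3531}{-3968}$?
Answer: $- \frac{1081}{1984} \approx -0.54486$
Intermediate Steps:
$m{\left(x,D \right)} = - x^{2}$
$\frac{m{\left(37,30 \right)} + 3531}{-3968} = \frac{- 37^{2} + 3531}{-3968} = \left(\left(-1\right) 1369 + 3531\right) \left(- \frac{1}{3968}\right) = \left(-1369 + 3531\right) \left(- \frac{1}{3968}\right) = 2162 \left(- \frac{1}{3968}\right) = - \frac{1081}{1984}$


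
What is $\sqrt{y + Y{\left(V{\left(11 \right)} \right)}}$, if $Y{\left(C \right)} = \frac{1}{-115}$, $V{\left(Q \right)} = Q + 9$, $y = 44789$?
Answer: $\frac{\sqrt{592334410}}{115} \approx 211.63$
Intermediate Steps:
$V{\left(Q \right)} = 9 + Q$
$Y{\left(C \right)} = - \frac{1}{115}$
$\sqrt{y + Y{\left(V{\left(11 \right)} \right)}} = \sqrt{44789 - \frac{1}{115}} = \sqrt{\frac{5150734}{115}} = \frac{\sqrt{592334410}}{115}$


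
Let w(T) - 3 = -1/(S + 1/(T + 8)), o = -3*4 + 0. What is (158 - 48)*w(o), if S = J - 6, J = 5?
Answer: 418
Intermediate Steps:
o = -12 (o = -12 + 0 = -12)
S = -1 (S = 5 - 6 = -1)
w(T) = 3 - 1/(-1 + 1/(8 + T)) (w(T) = 3 - 1/(-1 + 1/(T + 8)) = 3 - 1/(-1 + 1/(8 + T)))
(158 - 48)*w(o) = (158 - 48)*((29 + 4*(-12))/(7 - 12)) = 110*((29 - 48)/(-5)) = 110*(-⅕*(-19)) = 110*(19/5) = 418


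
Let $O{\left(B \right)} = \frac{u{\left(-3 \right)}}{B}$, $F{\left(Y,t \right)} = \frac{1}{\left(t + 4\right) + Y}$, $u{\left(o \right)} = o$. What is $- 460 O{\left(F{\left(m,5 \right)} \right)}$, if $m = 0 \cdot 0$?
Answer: $12420$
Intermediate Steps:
$m = 0$
$F{\left(Y,t \right)} = \frac{1}{4 + Y + t}$ ($F{\left(Y,t \right)} = \frac{1}{\left(4 + t\right) + Y} = \frac{1}{4 + Y + t}$)
$O{\left(B \right)} = - \frac{3}{B}$
$- 460 O{\left(F{\left(m,5 \right)} \right)} = - 460 \left(- \frac{3}{\frac{1}{4 + 0 + 5}}\right) = - 460 \left(- \frac{3}{\frac{1}{9}}\right) = - 460 \left(- 3 \frac{1}{\frac{1}{9}}\right) = - 460 \left(\left(-3\right) 9\right) = \left(-460\right) \left(-27\right) = 12420$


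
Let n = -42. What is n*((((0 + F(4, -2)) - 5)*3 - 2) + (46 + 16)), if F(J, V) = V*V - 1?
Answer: -2268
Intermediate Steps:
F(J, V) = -1 + V² (F(J, V) = V² - 1 = -1 + V²)
n*((((0 + F(4, -2)) - 5)*3 - 2) + (46 + 16)) = -42*((((0 + (-1 + (-2)²)) - 5)*3 - 2) + (46 + 16)) = -42*((((0 + (-1 + 4)) - 5)*3 - 2) + 62) = -42*((((0 + 3) - 5)*3 - 2) + 62) = -42*(((3 - 5)*3 - 2) + 62) = -42*((-2*3 - 2) + 62) = -42*((-6 - 2) + 62) = -42*(-8 + 62) = -42*54 = -2268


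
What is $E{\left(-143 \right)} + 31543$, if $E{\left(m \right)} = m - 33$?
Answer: $31367$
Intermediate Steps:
$E{\left(m \right)} = -33 + m$ ($E{\left(m \right)} = m - 33 = -33 + m$)
$E{\left(-143 \right)} + 31543 = \left(-33 - 143\right) + 31543 = -176 + 31543 = 31367$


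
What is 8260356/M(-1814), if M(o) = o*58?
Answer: -2065089/26303 ≈ -78.511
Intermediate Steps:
M(o) = 58*o
8260356/M(-1814) = 8260356/((58*(-1814))) = 8260356/(-105212) = 8260356*(-1/105212) = -2065089/26303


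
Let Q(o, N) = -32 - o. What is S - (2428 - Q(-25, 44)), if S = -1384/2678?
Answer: -3261157/1339 ≈ -2435.5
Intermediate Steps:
S = -692/1339 (S = -1384*1/2678 = -692/1339 ≈ -0.51680)
S - (2428 - Q(-25, 44)) = -692/1339 - (2428 - (-32 - 1*(-25))) = -692/1339 - (2428 - (-32 + 25)) = -692/1339 - (2428 - 1*(-7)) = -692/1339 - (2428 + 7) = -692/1339 - 1*2435 = -692/1339 - 2435 = -3261157/1339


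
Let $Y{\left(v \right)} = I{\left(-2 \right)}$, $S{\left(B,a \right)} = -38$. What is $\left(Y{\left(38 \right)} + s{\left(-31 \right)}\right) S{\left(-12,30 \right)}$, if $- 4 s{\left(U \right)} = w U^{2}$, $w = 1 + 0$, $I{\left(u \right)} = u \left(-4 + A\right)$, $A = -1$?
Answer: $\frac{17499}{2} \approx 8749.5$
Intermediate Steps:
$I{\left(u \right)} = - 5 u$ ($I{\left(u \right)} = u \left(-4 - 1\right) = u \left(-5\right) = - 5 u$)
$w = 1$
$s{\left(U \right)} = - \frac{U^{2}}{4}$ ($s{\left(U \right)} = - \frac{1 U^{2}}{4} = - \frac{U^{2}}{4}$)
$Y{\left(v \right)} = 10$ ($Y{\left(v \right)} = \left(-5\right) \left(-2\right) = 10$)
$\left(Y{\left(38 \right)} + s{\left(-31 \right)}\right) S{\left(-12,30 \right)} = \left(10 - \frac{\left(-31\right)^{2}}{4}\right) \left(-38\right) = \left(10 - \frac{961}{4}\right) \left(-38\right) = \left(- \frac{921}{4}\right) \left(-38\right) = \frac{17499}{2}$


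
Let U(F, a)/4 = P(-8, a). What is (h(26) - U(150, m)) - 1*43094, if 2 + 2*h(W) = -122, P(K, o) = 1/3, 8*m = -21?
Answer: -129472/3 ≈ -43157.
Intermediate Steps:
m = -21/8 (m = (⅛)*(-21) = -21/8 ≈ -2.6250)
P(K, o) = ⅓
U(F, a) = 4/3 (U(F, a) = 4*(⅓) = 4/3)
h(W) = -62 (h(W) = -1 + (½)*(-122) = -1 - 61 = -62)
(h(26) - U(150, m)) - 1*43094 = (-62 - 1*4/3) - 1*43094 = (-62 - 4/3) - 43094 = -190/3 - 43094 = -129472/3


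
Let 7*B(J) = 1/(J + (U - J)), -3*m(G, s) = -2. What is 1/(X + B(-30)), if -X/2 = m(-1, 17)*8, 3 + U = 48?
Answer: -315/3359 ≈ -0.093778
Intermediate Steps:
U = 45 (U = -3 + 48 = 45)
m(G, s) = ⅔ (m(G, s) = -⅓*(-2) = ⅔)
X = -32/3 (X = -4*8/3 = -2*16/3 = -32/3 ≈ -10.667)
B(J) = 1/315 (B(J) = 1/(7*(J + (45 - J))) = (⅐)/45 = (⅐)*(1/45) = 1/315)
1/(X + B(-30)) = 1/(-32/3 + 1/315) = 1/(-3359/315) = -315/3359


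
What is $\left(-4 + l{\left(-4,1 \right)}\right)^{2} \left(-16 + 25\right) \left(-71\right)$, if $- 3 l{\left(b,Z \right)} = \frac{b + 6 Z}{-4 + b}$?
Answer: $- \frac{156839}{16} \approx -9802.4$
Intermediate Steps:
$l{\left(b,Z \right)} = - \frac{b + 6 Z}{3 \left(-4 + b\right)}$ ($l{\left(b,Z \right)} = - \frac{\left(b + 6 Z\right) \frac{1}{-4 + b}}{3} = - \frac{\frac{1}{-4 + b} \left(b + 6 Z\right)}{3} = - \frac{b + 6 Z}{3 \left(-4 + b\right)}$)
$\left(-4 + l{\left(-4,1 \right)}\right)^{2} \left(-16 + 25\right) \left(-71\right) = \left(-4 + \frac{\left(-1\right) \left(-4\right) - 6}{3 \left(-4 - 4\right)}\right)^{2} \left(-16 + 25\right) \left(-71\right) = \left(-4 + \frac{4 - 6}{3 \left(-8\right)}\right)^{2} \cdot 9 \left(-71\right) = \left(-4 + \frac{1}{3} \left(- \frac{1}{8}\right) \left(-2\right)\right)^{2} \cdot 9 \left(-71\right) = \left(-4 + \frac{1}{12}\right)^{2} \cdot 9 \left(-71\right) = \left(- \frac{47}{12}\right)^{2} \cdot 9 \left(-71\right) = \frac{2209}{144} \cdot 9 \left(-71\right) = \frac{2209}{16} \left(-71\right) = - \frac{156839}{16}$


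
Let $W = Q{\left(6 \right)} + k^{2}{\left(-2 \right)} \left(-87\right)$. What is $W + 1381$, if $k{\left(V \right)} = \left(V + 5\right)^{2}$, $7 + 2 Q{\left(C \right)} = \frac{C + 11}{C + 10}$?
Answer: $- \frac{181407}{32} \approx -5669.0$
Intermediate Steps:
$Q{\left(C \right)} = - \frac{7}{2} + \frac{11 + C}{2 \left(10 + C\right)}$ ($Q{\left(C \right)} = - \frac{7}{2} + \frac{\left(C + 11\right) \frac{1}{C + 10}}{2} = - \frac{7}{2} + \frac{\left(11 + C\right) \frac{1}{10 + C}}{2} = - \frac{7}{2} + \frac{\frac{1}{10 + C} \left(11 + C\right)}{2} = - \frac{7}{2} + \frac{11 + C}{2 \left(10 + C\right)}$)
$k{\left(V \right)} = \left(5 + V\right)^{2}$
$W = - \frac{225599}{32}$ ($W = \frac{-59 - 36}{2 \left(10 + 6\right)} + \left(\left(5 - 2\right)^{2}\right)^{2} \left(-87\right) = \frac{-59 - 36}{2 \cdot 16} + \left(3^{2}\right)^{2} \left(-87\right) = \frac{1}{2} \cdot \frac{1}{16} \left(-95\right) + 9^{2} \left(-87\right) = - \frac{95}{32} + 81 \left(-87\right) = - \frac{95}{32} - 7047 = - \frac{225599}{32} \approx -7050.0$)
$W + 1381 = - \frac{225599}{32} + 1381 = - \frac{181407}{32}$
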